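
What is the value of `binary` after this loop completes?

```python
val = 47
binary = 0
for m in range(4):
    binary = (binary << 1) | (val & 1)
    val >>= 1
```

Reverse lowest 4 bits of 47
`binary` takes the values: 0 → 1 → 3 → 7 → 15

Answer: 15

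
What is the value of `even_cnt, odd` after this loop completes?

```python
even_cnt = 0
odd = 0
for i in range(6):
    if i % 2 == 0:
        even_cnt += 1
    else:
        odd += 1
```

Count evens and odds in range(6)
`even_cnt, odd` takes the values: (0, 0) → (1, 0) → (1, 1) → (2, 1) → (2, 2) → (3, 2) → (3, 3)

Answer: 3, 3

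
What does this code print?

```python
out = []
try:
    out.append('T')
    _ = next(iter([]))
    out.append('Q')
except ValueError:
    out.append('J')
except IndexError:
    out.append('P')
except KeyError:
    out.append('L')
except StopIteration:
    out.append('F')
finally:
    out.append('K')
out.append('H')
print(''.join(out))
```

Execution trace: 'T' (try body) → 'F' (except StopIteration) → 'K' (finally) → 'H' (after the try/except). Output: TFKH

Answer: TFKH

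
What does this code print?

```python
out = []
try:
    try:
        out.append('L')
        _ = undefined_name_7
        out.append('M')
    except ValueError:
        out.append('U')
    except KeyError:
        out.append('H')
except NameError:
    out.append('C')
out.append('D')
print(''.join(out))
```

Execution trace: 'L' (try body) → 'C' (outer except NameError) → 'D' (after the try/except). Output: LCD

Answer: LCD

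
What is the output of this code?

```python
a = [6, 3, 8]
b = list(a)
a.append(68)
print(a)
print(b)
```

Key concept: list() constructor creates copy.
Step by step:
`a = [6, 3, 8]` → a = [6, 3, 8]
`b = list(a)` → b = [6, 3, 8]
`a.append(68)` → a = [6, 3, 8, 68]
`print(a)` → prints [6, 3, 8, 68]
`print(b)` → prints [6, 3, 8]

Answer:
[6, 3, 8, 68]
[6, 3, 8]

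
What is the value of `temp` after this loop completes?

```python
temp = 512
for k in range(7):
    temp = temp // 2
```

Halve 7 times: 512 // 2^7 = 4
`temp` takes the values: 512 → 256 → 128 → 64 → 32 → 16 → 8 → 4

Answer: 4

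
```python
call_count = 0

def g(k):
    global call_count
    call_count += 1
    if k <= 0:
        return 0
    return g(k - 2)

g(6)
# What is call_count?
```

Linear recursion stepping by 2: 4 calls from k=6 down to ≤0.

Answer: 4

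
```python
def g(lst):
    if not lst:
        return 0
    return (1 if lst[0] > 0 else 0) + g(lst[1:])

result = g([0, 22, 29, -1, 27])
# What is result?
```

Count of positive elements in [0, 22, 29, -1, 27] = 3

Answer: 3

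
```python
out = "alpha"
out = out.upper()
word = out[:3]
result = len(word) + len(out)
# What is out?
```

Trace:
`out = "alpha"` → out = 'alpha'
`out = out.upper()` → out = 'ALPHA'
`word = out[:3]` → word = 'ALP'
`result = len(word) + len(out)` → result = 8
So out = 'ALPHA'

Answer: 'ALPHA'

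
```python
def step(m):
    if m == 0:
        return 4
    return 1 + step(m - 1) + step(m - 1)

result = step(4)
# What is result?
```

step(m) = 1 + 2·step(m-1), step(0)=4. Closed form: (4+1)·2^4 - 1 = 79.

Answer: 79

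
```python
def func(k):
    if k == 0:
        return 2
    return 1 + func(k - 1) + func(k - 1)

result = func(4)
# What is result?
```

func(k) = 1 + 2·func(k-1), func(0)=2. Closed form: (2+1)·2^4 - 1 = 47.

Answer: 47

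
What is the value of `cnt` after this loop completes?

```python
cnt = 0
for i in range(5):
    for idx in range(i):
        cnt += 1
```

Triangle number: 0+1+2+...+4
`cnt` takes the values: 0 → 1 → 2 → 3 → 4 → 5 → 6 → 7 → 8 → 9 → 10

Answer: 10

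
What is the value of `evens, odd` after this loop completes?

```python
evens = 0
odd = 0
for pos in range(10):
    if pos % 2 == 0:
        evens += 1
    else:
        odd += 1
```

Count evens and odds in range(10)
`evens, odd` takes the values: (0, 0) → (1, 0) → (1, 1) → (2, 1) → (2, 2) → (3, 2) → (3, 3) → (4, 3) → (4, 4) → (5, 4) → (5, 5)

Answer: 5, 5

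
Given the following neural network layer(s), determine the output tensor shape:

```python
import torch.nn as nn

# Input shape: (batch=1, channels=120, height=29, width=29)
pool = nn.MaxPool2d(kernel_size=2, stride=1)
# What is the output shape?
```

Input: (1, 120, 29, 29) -> Output: (1, 120, 28, 28)

Answer: (1, 120, 28, 28)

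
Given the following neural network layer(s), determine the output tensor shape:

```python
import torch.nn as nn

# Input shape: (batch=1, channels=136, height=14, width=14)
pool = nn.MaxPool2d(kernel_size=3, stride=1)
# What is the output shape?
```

Input: (1, 136, 14, 14) -> Output: (1, 136, 12, 12)

Answer: (1, 136, 12, 12)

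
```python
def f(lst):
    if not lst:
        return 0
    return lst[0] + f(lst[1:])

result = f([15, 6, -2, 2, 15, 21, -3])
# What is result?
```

15 + 6 + (-2) + 2 + 15 + 21 + (-3) + 0 = 54

Answer: 54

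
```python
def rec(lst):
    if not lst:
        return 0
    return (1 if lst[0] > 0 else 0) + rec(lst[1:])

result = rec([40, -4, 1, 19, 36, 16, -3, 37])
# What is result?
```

Count of positive elements in [40, -4, 1, 19, 36, 16, -3, 37] = 6

Answer: 6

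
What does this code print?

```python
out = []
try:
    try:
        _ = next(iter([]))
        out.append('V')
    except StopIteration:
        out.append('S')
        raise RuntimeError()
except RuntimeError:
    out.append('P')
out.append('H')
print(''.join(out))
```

Execution trace: 'S' (inner except StopIteration) → 'P' (outer except RuntimeError) → 'H' (after the try/except). Output: SPH

Answer: SPH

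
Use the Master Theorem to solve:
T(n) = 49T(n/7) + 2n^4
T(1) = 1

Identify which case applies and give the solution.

a=49, b=7, f(n)=2n^4. log_7(49) = 2. Since c=4 > 2 and the regularity condition holds (49(n/7)^4 = (49/7^4)n^4 with 49/7^4 < 1), Case 3 applies: T(n) = Θ(f(n)) = O(n^4).

Answer: O(n^4) - Case 3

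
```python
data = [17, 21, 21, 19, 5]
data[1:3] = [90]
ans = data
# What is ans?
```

Trace:
`data = [17, 21, 21, 19, 5]` → data = [17, 21, 21, 19, 5]
`data[1:3] = [90]` → data = [17, 90, 19, 5]
`ans = data` → ans = [17, 90, 19, 5]
So ans = [17, 90, 19, 5]

Answer: [17, 90, 19, 5]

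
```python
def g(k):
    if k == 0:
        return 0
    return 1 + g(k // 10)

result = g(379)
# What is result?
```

Count of digits of 379: 3

Answer: 3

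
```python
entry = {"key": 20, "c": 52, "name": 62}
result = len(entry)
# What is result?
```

Trace:
`entry = {"key": 20, "c": 52, "name": 62}` → entry = {'key': 20, 'c': 52, 'name': 62}
`result = len(entry)` → result = 3
So result = 3

Answer: 3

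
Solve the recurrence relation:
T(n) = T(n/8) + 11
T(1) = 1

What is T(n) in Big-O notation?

Each step divides n by 8 and adds 11. After log_8(n) steps we reach T(1)=1. So T(n) = 11·log_8(n) + 1 = O(log n).

Answer: O(log n)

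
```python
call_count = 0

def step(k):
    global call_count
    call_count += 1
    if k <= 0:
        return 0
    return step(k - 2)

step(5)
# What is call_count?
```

Linear recursion stepping by 2: 4 calls from k=5 down to ≤0.

Answer: 4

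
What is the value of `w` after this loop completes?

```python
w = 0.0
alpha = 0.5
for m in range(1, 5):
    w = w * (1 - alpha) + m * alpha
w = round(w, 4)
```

Moving average with lr=0.5
`w` takes the values: 0.0 → 0.5 → 1.25 → 2.125 → 3.0625

Answer: 3.0625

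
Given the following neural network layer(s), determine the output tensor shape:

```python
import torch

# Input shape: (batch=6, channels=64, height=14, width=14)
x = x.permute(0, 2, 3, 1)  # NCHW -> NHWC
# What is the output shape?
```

Input: (6, 64, 14, 14) -> Output: (6, 14, 14, 64)

Answer: (6, 14, 14, 64)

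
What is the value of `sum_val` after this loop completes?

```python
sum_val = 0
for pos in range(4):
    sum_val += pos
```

Sum of 0 to 3 = 6
`sum_val` takes the values: 0 → 1 → 3 → 6

Answer: 6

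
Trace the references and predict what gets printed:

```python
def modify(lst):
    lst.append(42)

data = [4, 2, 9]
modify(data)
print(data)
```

Key concept: function modifies passed list.
Step by step:
`data = [4, 2, 9]` → data = [4, 2, 9]
`modify(data)` → data = [4, 2, 9, 42]
`print(data)` → prints [4, 2, 9, 42]

Answer: [4, 2, 9, 42]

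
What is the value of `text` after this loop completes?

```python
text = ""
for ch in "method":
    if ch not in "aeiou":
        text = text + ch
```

Remove vowels from 'method'
`text` takes the values: "" → "m" → "mt" → "mth" → "mthd"

Answer: "mthd"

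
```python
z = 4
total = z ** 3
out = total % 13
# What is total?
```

Trace:
`z = 4` → z = 4
`total = z ** 3` → total = 64
`out = total % 13` → out = 12
So total = 64

Answer: 64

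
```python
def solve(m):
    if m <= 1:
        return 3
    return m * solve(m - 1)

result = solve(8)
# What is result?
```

solve(8) = 8 * 7 * 6 * 5 * 4 * 3 * 2 * 3 = 120960

Answer: 120960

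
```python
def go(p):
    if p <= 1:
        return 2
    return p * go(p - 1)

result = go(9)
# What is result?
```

go(9) = 9 * 8 * 7 * 6 * 5 * 4 * 3 * 2 * 2 = 725760

Answer: 725760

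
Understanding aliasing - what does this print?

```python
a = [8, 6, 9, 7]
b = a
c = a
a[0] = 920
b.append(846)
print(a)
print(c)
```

Key concept: multiple aliases.
Step by step:
`a = [8, 6, 9, 7]` → a = [8, 6, 9, 7]
`b = a` → b = [8, 6, 9, 7] (same object as a)
`c = a` → c = [8, 6, 9, 7] (same object as a, b)
`a[0] = 920` → a = [920, 6, 9, 7] (same object as b, c); b = [920, 6, 9, 7] (same object as a, c); c = [920, 6, 9, 7] (same object as a, b)
`b.append(846)` → a = [920, 6, 9, 7, 846] (same object as b, c); b = [920, 6, 9, 7, 846] (same object as a, c); c = [920, 6, 9, 7, 846] (same object as a, b)
`print(a)` → prints [920, 6, 9, 7, 846]
`print(c)` → prints [920, 6, 9, 7, 846]

Answer:
[920, 6, 9, 7, 846]
[920, 6, 9, 7, 846]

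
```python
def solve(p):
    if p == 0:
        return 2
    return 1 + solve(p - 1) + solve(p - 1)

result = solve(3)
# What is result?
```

solve(p) = 1 + 2·solve(p-1), solve(0)=2. Closed form: (2+1)·2^3 - 1 = 23.

Answer: 23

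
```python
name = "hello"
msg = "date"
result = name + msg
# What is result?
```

Trace:
`name = "hello"` → name = 'hello'
`msg = "date"` → msg = 'date'
`result = name + msg` → result = 'hellodate'
So result = 'hellodate'

Answer: 'hellodate'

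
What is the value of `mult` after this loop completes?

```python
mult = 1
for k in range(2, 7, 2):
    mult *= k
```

Product of even numbers 2 to 6
`mult` takes the values: 1 → 2 → 8 → 48

Answer: 48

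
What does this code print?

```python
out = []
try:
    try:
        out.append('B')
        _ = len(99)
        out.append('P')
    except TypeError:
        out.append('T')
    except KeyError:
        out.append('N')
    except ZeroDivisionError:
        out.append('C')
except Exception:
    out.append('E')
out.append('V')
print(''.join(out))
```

Execution trace: 'B' (inner try body) → 'T' (inner except TypeError) → 'V' (after the try/except). Output: BTV

Answer: BTV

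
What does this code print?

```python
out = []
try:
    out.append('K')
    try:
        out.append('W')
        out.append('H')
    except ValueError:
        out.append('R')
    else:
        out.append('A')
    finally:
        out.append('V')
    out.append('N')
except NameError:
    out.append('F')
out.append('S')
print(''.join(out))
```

Execution trace: 'K' (try body) → 'W' (inner try body) → 'H' (inner try body, no exception) → 'A' (inner else) → 'V' (inner finally) → 'N' (try body, no exception) → 'S' (after the try/except). Output: KWHAVNS

Answer: KWHAVNS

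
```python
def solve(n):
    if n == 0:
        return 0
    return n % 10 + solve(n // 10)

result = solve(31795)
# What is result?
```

Sum of digits of 31795: 5 + 9 + 7 + 1 + 3 = 25

Answer: 25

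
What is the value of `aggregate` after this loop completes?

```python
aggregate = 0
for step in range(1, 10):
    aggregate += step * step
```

Sum of squares 1² to 9² = 285
`aggregate` takes the values: 0 → 1 → 5 → 14 → 30 → 55 → 91 → 140 → 204 → 285

Answer: 285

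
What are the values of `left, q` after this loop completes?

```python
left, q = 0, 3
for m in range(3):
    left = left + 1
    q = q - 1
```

left goes 0→3, q goes 3→0
`left, q` takes the values: (0, 3) → (1, 3) → (1, 2) → (2, 2) → (2, 1) → (3, 1) → (3, 0)

Answer: 3, 0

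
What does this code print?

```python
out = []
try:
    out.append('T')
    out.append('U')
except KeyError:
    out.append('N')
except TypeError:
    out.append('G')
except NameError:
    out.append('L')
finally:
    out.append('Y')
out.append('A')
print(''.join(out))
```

Execution trace: 'T' (try body) → 'U' (try body, no exception) → 'Y' (finally) → 'A' (after the try/except). Output: TUYA

Answer: TUYA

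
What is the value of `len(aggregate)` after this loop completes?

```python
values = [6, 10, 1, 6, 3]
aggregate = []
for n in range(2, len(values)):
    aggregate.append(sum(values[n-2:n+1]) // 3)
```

Number of 3-element averages
`aggregate` takes the values: [] → [5] → [5, 5] → [5, 5, 3]
So `len(aggregate)` = 3

Answer: 3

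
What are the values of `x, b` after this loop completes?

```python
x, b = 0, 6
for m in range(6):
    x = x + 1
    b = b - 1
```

x goes 0→6, b goes 6→0
`x, b` takes the values: (0, 6) → (1, 6) → (1, 5) → (2, 5) → (2, 4) → (3, 4) → (3, 3) → (4, 3) → (4, 2) → (5, 2) → (5, 1) → (6, 1) → (6, 0)

Answer: 6, 0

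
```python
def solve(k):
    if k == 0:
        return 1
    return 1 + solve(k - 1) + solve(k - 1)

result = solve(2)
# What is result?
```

solve(k) = 1 + 2·solve(k-1), solve(0)=1. Closed form: (1+1)·2^2 - 1 = 7.

Answer: 7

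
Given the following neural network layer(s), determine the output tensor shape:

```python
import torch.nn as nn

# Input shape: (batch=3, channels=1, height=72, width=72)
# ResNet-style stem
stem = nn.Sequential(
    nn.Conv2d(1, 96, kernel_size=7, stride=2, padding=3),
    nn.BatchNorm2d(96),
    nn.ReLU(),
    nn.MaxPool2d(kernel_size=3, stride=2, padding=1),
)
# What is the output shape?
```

Input: (3, 1, 72, 72) -> after Conv2d 7x7 stride=2: (3, 96, 36, 36) -> Output: (3, 96, 18, 18)

Answer: (3, 96, 18, 18)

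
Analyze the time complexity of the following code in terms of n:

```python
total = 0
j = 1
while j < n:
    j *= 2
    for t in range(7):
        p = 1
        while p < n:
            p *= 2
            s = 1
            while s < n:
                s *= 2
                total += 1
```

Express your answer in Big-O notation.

Each loop level contributes: log n × 1 × log n × log n. Multiplying the contributions gives O(log^3 n).

Answer: O(log^3 n)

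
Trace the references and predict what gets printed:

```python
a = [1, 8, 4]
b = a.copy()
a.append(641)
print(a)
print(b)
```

Key concept: list.copy() creates independent copy.
Step by step:
`a = [1, 8, 4]` → a = [1, 8, 4]
`b = a.copy()` → b = [1, 8, 4]
`a.append(641)` → a = [1, 8, 4, 641]
`print(a)` → prints [1, 8, 4, 641]
`print(b)` → prints [1, 8, 4]

Answer:
[1, 8, 4, 641]
[1, 8, 4]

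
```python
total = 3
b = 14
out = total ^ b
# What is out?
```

Trace:
`total = 3` → total = 3
`b = 14` → b = 14
`out = total ^ b` → out = 13
So out = 13

Answer: 13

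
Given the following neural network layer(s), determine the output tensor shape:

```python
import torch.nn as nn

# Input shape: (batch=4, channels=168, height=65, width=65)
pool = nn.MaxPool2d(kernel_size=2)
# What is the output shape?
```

Input: (4, 168, 65, 65) -> Output: (4, 168, 32, 32)

Answer: (4, 168, 32, 32)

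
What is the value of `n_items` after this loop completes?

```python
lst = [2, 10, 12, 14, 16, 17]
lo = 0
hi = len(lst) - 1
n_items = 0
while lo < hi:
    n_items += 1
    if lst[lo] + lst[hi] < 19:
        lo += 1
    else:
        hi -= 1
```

Steps to find pair summing to 19
`n_items` takes the values: 0 → 1 → 2 → 3 → 4 → 5

Answer: 5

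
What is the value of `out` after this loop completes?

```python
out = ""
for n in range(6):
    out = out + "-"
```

Repeat '-' 6 times
`out` takes the values: "" → "-" → "--" → "---" → "----" → "-----" → "------"

Answer: "------"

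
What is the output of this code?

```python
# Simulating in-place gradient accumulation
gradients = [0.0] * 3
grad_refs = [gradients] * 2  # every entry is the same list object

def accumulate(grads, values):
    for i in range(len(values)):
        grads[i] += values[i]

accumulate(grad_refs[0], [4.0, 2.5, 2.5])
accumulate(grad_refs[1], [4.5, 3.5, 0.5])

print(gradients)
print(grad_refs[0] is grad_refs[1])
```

Key concept: gradient accumulation aliasing.
Step by step:
`gradients = [0.0] * 3` → gradients = [0.0, 0.0, 0.0]
`grad_refs = [gradients] * 2` → grad_refs = [[0.0, 0.0, 0.0], [0.0, 0.0, 0.0]]
`accumulate(grad_refs[0], [4.0, 2.5, 2.5])` → gradients = [4.0, 2.5, 2.5]; grad_refs = [[4.0, 2.5, 2.5], [4.0, 2.5, 2.5]]
`accumulate(grad_refs[1], [4.5, 3.5, 0.5])` → gradients = [8.5, 6.0, 3.0]; grad_refs = [[8.5, 6.0, 3.0], [8.5, 6.0, 3.0]]
`print(gradients)` → prints [8.5, 6.0, 3.0]
`print(grad_refs[0] is grad_refs[1])` → prints True

Answer:
[8.5, 6.0, 3.0]
True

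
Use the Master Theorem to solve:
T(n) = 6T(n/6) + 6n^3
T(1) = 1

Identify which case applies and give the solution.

a=6, b=6, f(n)=6n^3. log_6(6) = 1. Since c=3 > 1 and the regularity condition holds (6(n/6)^3 = (6/6^3)n^3 with 6/6^3 < 1), Case 3 applies: T(n) = Θ(f(n)) = O(n^3).

Answer: O(n^3) - Case 3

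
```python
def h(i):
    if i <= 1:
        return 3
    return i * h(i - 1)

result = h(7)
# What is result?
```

h(7) = 7 * 6 * 5 * 4 * 3 * 2 * 3 = 15120

Answer: 15120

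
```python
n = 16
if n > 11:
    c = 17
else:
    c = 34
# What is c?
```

Trace:
`n = 16` → n = 16
`if n > 11: ...` → n > 11 is True → c = 17
So c = 17

Answer: 17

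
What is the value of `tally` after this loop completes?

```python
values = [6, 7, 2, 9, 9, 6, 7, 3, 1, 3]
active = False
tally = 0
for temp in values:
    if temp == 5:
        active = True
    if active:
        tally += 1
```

Count elements after first 5 in [6, 7, 2, 9, 9, 6, 7, 3, 1, 3]
`tally` takes the values: 0

Answer: 0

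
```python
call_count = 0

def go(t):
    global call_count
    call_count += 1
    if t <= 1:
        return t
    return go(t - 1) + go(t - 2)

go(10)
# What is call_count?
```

Calls(t) = 1 + Calls(t-1) + Calls(t-2); Calls(0)=Calls(1)=1. For t=10 this gives 177.

Answer: 177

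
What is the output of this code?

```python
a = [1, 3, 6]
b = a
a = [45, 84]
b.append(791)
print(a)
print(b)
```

Key concept: rebinding vs mutation: a is rebound to a new list, b still points at the original.
Step by step:
`a = [1, 3, 6]` → a = [1, 3, 6]
`b = a` → b = [1, 3, 6] (same object as a)
`a = [45, 84]` → a = [45, 84]
`b.append(791)` → b = [1, 3, 6, 791]
`print(a)` → prints [45, 84]
`print(b)` → prints [1, 3, 6, 791]

Answer:
[45, 84]
[1, 3, 6, 791]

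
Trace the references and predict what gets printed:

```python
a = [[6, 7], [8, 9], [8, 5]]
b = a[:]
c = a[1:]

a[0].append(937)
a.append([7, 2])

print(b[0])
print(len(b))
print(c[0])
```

Key concept: slice with nested mutation.
Step by step:
`a = [[6, 7], [8, 9], [8, 5]]` → a = [[6, 7], [8, 9], [8, 5]]
`b = a[:]` → b = [[6, 7], [8, 9], [8, 5]]
`c = a[1:]` → c = [[8, 9], [8, 5]]
`a[0].append(937)` → a = [[6, 7, 937], [8, 9], [8, 5]]; b = [[6, 7, 937], [8, 9], [8, 5]]
`a.append([7, 2])` → a = [[6, 7, 937], [8, 9], [8, 5], [7, 2]]
`print(b[0])` → prints [6, 7, 937]
`print(len(b))` → prints 3
`print(c[0])` → prints [8, 9]

Answer:
[6, 7, 937]
3
[8, 9]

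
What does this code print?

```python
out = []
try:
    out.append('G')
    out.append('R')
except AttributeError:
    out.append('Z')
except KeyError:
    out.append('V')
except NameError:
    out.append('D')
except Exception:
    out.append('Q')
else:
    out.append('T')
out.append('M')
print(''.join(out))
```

Execution trace: 'G' (try body) → 'R' (try body, no exception) → 'T' (else) → 'M' (after the try/except). Output: GRTM

Answer: GRTM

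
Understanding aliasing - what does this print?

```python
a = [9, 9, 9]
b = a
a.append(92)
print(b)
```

Key concept: basic list aliasing.
Step by step:
`a = [9, 9, 9]` → a = [9, 9, 9]
`b = a` → b = [9, 9, 9] (same object as a)
`a.append(92)` → a = [9, 9, 9, 92] (same object as b); b = [9, 9, 9, 92] (same object as a)
`print(b)` → prints [9, 9, 9, 92]

Answer: [9, 9, 9, 92]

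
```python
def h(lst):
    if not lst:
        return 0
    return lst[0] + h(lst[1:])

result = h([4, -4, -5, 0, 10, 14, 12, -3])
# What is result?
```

4 + (-4) + (-5) + 0 + 10 + 14 + 12 + (-3) + 0 = 28

Answer: 28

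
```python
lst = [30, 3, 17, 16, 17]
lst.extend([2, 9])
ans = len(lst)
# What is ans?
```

Trace:
`lst = [30, 3, 17, 16, 17]` → lst = [30, 3, 17, 16, 17]
`lst.extend([2, 9])` → lst = [30, 3, 17, 16, 17, 2, 9]
`ans = len(lst)` → ans = 7
So ans = 7

Answer: 7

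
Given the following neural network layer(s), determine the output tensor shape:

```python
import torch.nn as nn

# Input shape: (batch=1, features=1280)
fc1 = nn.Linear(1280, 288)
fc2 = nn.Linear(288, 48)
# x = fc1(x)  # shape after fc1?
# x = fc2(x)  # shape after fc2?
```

Input: (1, 1280) -> after fc1: (1, 288) -> Output: (1, 48)

Answer: (1, 48)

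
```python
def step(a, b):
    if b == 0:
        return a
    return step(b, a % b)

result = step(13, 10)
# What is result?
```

step(13, 10) -> step(10, 3) -> step(3, 1) -> step(1, 0) -> 1

Answer: 1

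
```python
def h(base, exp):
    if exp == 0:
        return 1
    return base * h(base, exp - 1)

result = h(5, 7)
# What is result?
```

h(5, 7) = 5 * 5 * 5 * 5 * 5 * 5 * 5 = 78125

Answer: 78125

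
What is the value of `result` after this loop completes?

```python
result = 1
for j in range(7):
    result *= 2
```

2^7 = 128
`result` takes the values: 1 → 2 → 4 → 8 → 16 → 32 → 64 → 128

Answer: 128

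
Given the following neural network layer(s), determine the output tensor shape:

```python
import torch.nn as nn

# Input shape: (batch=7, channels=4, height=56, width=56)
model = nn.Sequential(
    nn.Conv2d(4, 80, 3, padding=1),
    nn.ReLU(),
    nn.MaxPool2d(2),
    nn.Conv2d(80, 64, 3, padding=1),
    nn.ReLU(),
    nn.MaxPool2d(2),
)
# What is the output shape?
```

Input: (7, 4, 56, 56) -> after first Conv2d: (7, 80, 56, 56) -> after first MaxPool2d: (7, 80, 28, 28) -> after second Conv2d: (7, 64, 28, 28) -> Output: (7, 64, 14, 14)

Answer: (7, 64, 14, 14)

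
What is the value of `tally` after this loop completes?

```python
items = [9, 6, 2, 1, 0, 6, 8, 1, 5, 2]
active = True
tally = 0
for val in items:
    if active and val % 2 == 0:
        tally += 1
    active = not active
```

Count even values at even positions
`tally` takes the values: 0 → 1 → 2 → 3

Answer: 3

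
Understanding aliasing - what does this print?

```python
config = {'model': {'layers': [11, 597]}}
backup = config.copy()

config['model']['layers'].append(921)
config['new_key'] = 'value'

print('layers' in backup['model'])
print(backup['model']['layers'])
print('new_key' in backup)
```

Key concept: shallow copy gotcha with nested dict.
Step by step:
`config = {'model': {'layers': [11, 597]}}` → config = {'model': {'layers': [11, 597]}}
`backup = config.copy()` → backup = {'model': {'layers': [11, 597]}}
`config['model']['layers'].append(921)` → config = {'model': {'layers': [11, 597, 921]}}; backup = {'model': {'layers': [11, 597, 921]}}
`config['new_key'] = 'value'` → config = {'model': {'layers': [11, 597, 921]}, 'new_key': 'value'}
`print('layers' in backup['model'])` → prints True
`print(backup['model']['layers'])` → prints [11, 597, 921]
`print('new_key' in backup)` → prints False

Answer:
True
[11, 597, 921]
False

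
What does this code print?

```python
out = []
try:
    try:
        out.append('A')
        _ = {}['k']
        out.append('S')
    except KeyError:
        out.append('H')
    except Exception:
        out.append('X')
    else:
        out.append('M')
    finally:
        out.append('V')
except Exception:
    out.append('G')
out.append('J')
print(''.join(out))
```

Execution trace: 'A' (inner try body) → 'H' (inner except KeyError) → 'V' (inner finally) → 'J' (after the try/except). Output: AHVJ

Answer: AHVJ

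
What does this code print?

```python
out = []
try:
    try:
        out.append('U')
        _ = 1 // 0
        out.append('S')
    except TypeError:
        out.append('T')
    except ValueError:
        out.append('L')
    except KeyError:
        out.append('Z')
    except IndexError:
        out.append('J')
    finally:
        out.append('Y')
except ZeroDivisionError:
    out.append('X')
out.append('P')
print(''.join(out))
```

Execution trace: 'U' (try body) → 'Y' (finally) → 'X' (outer except ZeroDivisionError) → 'P' (after the try/except). Output: UYXP

Answer: UYXP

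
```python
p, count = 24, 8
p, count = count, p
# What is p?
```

Trace:
`p, count = 24, 8` → p = 24; count = 8
`p, count = count, p` → p = 8; count = 24
So p = 8

Answer: 8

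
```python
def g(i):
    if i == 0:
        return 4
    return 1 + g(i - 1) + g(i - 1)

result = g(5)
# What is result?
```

g(i) = 1 + 2·g(i-1), g(0)=4. Closed form: (4+1)·2^5 - 1 = 159.

Answer: 159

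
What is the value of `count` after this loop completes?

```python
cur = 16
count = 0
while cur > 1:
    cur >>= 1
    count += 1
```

Count right shifts until 1
`count` takes the values: 0 → 1 → 2 → 3 → 4

Answer: 4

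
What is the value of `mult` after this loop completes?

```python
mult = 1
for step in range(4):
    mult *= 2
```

2^4 = 16
`mult` takes the values: 1 → 2 → 4 → 8 → 16

Answer: 16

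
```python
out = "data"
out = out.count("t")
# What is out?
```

Trace:
`out = "data"` → out = 'data'
`out = out.count("t")` → out = 1
So out = 1

Answer: 1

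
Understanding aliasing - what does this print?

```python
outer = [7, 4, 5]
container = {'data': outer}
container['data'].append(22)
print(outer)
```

Key concept: dict holds reference to list.
Step by step:
`outer = [7, 4, 5]` → outer = [7, 4, 5]
`container = {'data': outer}` → container = {'data': [7, 4, 5]}
`container['data'].append(22)` → outer = [7, 4, 5, 22]; container = {'data': [7, 4, 5, 22]}
`print(outer)` → prints [7, 4, 5, 22]

Answer: [7, 4, 5, 22]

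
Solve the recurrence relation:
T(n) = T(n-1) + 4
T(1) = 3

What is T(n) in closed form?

Unrolling: T(n) = T(1) + 4·(n-1) = 3 + 4(n-1) = 4n - 1.

Answer: T(n) = 4n - 1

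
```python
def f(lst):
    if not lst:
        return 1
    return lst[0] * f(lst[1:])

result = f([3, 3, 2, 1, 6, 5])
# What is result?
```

Product over [3, 3, 2, 1, 6, 5] = 3 * 3 * 2 * 1 * 6 * 5 = 540

Answer: 540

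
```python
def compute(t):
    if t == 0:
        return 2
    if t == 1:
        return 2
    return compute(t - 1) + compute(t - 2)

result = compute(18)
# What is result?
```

Build up from base cases: compute(0)=2, compute(1)=2, compute(2)=4, compute(3)=6, compute(4)=10, compute(5)=16, compute(6)=26, ..., compute(18)=8362

Answer: 8362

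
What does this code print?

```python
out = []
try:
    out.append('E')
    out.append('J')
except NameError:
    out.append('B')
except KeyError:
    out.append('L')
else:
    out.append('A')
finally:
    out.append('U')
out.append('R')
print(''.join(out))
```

Execution trace: 'E' (try body) → 'J' (try body, no exception) → 'A' (else) → 'U' (finally) → 'R' (after the try/except). Output: EJAUR

Answer: EJAUR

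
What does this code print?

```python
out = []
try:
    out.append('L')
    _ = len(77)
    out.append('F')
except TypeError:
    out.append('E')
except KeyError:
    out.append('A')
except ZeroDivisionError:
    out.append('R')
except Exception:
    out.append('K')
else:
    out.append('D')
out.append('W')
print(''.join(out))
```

Execution trace: 'L' (try body) → 'E' (except TypeError) → 'W' (after the try/except). Output: LEW

Answer: LEW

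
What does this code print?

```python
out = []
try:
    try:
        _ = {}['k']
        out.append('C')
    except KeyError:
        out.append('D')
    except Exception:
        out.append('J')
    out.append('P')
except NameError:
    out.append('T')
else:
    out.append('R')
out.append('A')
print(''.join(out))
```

Execution trace: 'D' (inner except KeyError) → 'P' (try body, no exception) → 'R' (else) → 'A' (after the try/except). Output: DPRA

Answer: DPRA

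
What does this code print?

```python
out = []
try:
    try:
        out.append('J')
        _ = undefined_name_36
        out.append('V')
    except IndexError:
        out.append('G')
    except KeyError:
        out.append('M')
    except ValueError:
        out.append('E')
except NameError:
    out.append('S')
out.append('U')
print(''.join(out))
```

Execution trace: 'J' (try body) → 'S' (outer except NameError) → 'U' (after the try/except). Output: JSU

Answer: JSU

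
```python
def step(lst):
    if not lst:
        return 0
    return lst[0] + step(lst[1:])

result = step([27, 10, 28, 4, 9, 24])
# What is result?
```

27 + 10 + 28 + 4 + 9 + 24 + 0 = 102

Answer: 102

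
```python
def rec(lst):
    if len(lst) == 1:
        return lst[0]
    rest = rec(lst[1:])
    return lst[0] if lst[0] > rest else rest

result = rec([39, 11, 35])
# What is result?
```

Recursive max over [39, 11, 35] = 39

Answer: 39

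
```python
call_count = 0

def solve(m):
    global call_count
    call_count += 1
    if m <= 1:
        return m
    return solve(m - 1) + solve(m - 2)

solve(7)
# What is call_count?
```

Calls(m) = 1 + Calls(m-1) + Calls(m-2); Calls(0)=Calls(1)=1. For m=7 this gives 41.

Answer: 41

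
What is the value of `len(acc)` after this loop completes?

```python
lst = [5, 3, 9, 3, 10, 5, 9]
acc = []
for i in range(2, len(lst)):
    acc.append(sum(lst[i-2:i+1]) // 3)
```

Number of 3-element averages
`acc` takes the values: [] → [5] → [5, 5] → [5, 5, 7] → [5, 5, 7, 6] → [5, 5, 7, 6, 8]
So `len(acc)` = 5

Answer: 5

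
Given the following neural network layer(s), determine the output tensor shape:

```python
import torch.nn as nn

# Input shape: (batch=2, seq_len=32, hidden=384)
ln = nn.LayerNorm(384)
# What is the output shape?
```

Input: (2, 32, 384) -> Output: (2, 32, 384)

Answer: (2, 32, 384)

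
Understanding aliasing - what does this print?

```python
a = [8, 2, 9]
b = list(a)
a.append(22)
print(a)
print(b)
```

Key concept: list() constructor creates copy.
Step by step:
`a = [8, 2, 9]` → a = [8, 2, 9]
`b = list(a)` → b = [8, 2, 9]
`a.append(22)` → a = [8, 2, 9, 22]
`print(a)` → prints [8, 2, 9, 22]
`print(b)` → prints [8, 2, 9]

Answer:
[8, 2, 9, 22]
[8, 2, 9]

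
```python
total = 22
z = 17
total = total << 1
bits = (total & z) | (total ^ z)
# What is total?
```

Trace:
`total = 22` → total = 22
`z = 17` → z = 17
`total = total << 1` → total = 44
`bits = (total & z) | (total ^ z)` → bits = 61
So total = 44

Answer: 44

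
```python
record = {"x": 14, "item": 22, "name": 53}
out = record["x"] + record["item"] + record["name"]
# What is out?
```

Trace:
`record = {"x": 14, "item": 22, "name": 53}` → record = {'x': 14, 'item': 22, 'name': 53}
`out = record["x"] + record["item"] + record["name"]` → out = 89
So out = 89

Answer: 89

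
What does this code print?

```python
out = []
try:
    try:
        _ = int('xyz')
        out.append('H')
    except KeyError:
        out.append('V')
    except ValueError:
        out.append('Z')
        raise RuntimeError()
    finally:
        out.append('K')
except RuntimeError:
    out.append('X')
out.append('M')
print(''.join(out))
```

Execution trace: 'Z' (inner except ValueError) → 'K' (inner finally) → 'X' (outer except RuntimeError) → 'M' (after the try/except). Output: ZKXM

Answer: ZKXM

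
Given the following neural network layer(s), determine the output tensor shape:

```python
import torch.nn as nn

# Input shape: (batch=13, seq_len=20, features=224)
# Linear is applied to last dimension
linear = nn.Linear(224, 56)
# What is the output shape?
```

Input: (13, 20, 224) -> Output: (13, 20, 56)

Answer: (13, 20, 56)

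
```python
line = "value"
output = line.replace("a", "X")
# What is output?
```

Trace:
`line = "value"` → line = 'value'
`output = line.replace("a", "X")` → output = 'vXlue'
So output = 'vXlue'

Answer: 'vXlue'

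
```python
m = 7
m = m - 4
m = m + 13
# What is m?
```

Trace:
`m = 7` → m = 7
`m = m - 4` → m = 3
`m = m + 13` → m = 16
So m = 16

Answer: 16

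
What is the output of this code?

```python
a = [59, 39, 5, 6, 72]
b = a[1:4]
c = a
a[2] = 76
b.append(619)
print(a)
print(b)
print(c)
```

Key concept: slice vs alias.
Step by step:
`a = [59, 39, 5, 6, 72]` → a = [59, 39, 5, 6, 72]
`b = a[1:4]` → b = [39, 5, 6]
`c = a` → c = [59, 39, 5, 6, 72] (same object as a)
`a[2] = 76` → a = [59, 39, 76, 6, 72] (same object as c); c = [59, 39, 76, 6, 72] (same object as a)
`b.append(619)` → b = [39, 5, 6, 619]
`print(a)` → prints [59, 39, 76, 6, 72]
`print(b)` → prints [39, 5, 6, 619]
`print(c)` → prints [59, 39, 76, 6, 72]

Answer:
[59, 39, 76, 6, 72]
[39, 5, 6, 619]
[59, 39, 76, 6, 72]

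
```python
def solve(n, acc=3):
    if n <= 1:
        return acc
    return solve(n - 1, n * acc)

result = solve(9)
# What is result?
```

Accumulator trace (n, acc): (9, 3) -> (8, 27) -> (7, 216) -> (6, 1512) -> (5, 9072) -> (4, 45360) -> (3, 181440) -> (2, 544320) -> (1, 1088640) -> return 1088640

Answer: 1088640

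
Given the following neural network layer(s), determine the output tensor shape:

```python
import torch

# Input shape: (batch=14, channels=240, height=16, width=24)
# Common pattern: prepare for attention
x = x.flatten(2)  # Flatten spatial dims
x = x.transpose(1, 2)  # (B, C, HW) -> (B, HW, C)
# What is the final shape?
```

Input: (14, 240, 16, 24) -> after flatten(2): (14, 240, 384) -> Output: (14, 384, 240)

Answer: (14, 384, 240)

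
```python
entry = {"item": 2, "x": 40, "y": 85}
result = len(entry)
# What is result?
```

Trace:
`entry = {"item": 2, "x": 40, "y": 85}` → entry = {'item': 2, 'x': 40, 'y': 85}
`result = len(entry)` → result = 3
So result = 3

Answer: 3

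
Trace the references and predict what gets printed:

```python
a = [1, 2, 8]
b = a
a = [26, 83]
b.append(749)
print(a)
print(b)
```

Key concept: rebinding vs mutation: a is rebound to a new list, b still points at the original.
Step by step:
`a = [1, 2, 8]` → a = [1, 2, 8]
`b = a` → b = [1, 2, 8] (same object as a)
`a = [26, 83]` → a = [26, 83]
`b.append(749)` → b = [1, 2, 8, 749]
`print(a)` → prints [26, 83]
`print(b)` → prints [1, 2, 8, 749]

Answer:
[26, 83]
[1, 2, 8, 749]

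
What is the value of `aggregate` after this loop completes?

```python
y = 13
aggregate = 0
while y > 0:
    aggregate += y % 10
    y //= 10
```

Sum digits of 13
`aggregate` takes the values: 0 → 3 → 4

Answer: 4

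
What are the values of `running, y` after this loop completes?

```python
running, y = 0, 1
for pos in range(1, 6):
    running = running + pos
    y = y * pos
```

Sum and factorial of 1 to 5
`running, y` takes the values: (0, 1) → (1, 1) → (3, 1) → (3, 2) → (6, 2) → (6, 6) → (10, 6) → (10, 24) → (15, 24) → (15, 120)

Answer: 15, 120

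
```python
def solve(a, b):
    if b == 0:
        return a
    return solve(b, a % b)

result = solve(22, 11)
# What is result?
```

solve(22, 11) -> solve(11, 0) -> 11

Answer: 11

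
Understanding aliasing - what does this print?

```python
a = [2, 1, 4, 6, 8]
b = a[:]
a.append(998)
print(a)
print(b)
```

Key concept: slice [:] creates copy.
Step by step:
`a = [2, 1, 4, 6, 8]` → a = [2, 1, 4, 6, 8]
`b = a[:]` → b = [2, 1, 4, 6, 8]
`a.append(998)` → a = [2, 1, 4, 6, 8, 998]
`print(a)` → prints [2, 1, 4, 6, 8, 998]
`print(b)` → prints [2, 1, 4, 6, 8]

Answer:
[2, 1, 4, 6, 8, 998]
[2, 1, 4, 6, 8]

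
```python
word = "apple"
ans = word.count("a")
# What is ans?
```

Trace:
`word = "apple"` → word = 'apple'
`ans = word.count("a")` → ans = 1
So ans = 1

Answer: 1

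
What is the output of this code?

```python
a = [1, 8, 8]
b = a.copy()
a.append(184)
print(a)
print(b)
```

Key concept: list.copy() creates independent copy.
Step by step:
`a = [1, 8, 8]` → a = [1, 8, 8]
`b = a.copy()` → b = [1, 8, 8]
`a.append(184)` → a = [1, 8, 8, 184]
`print(a)` → prints [1, 8, 8, 184]
`print(b)` → prints [1, 8, 8]

Answer:
[1, 8, 8, 184]
[1, 8, 8]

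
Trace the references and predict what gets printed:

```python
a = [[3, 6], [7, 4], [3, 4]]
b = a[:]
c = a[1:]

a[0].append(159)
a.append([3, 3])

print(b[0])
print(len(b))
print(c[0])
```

Key concept: slice with nested mutation.
Step by step:
`a = [[3, 6], [7, 4], [3, 4]]` → a = [[3, 6], [7, 4], [3, 4]]
`b = a[:]` → b = [[3, 6], [7, 4], [3, 4]]
`c = a[1:]` → c = [[7, 4], [3, 4]]
`a[0].append(159)` → a = [[3, 6, 159], [7, 4], [3, 4]]; b = [[3, 6, 159], [7, 4], [3, 4]]
`a.append([3, 3])` → a = [[3, 6, 159], [7, 4], [3, 4], [3, 3]]
`print(b[0])` → prints [3, 6, 159]
`print(len(b))` → prints 3
`print(c[0])` → prints [7, 4]

Answer:
[3, 6, 159]
3
[7, 4]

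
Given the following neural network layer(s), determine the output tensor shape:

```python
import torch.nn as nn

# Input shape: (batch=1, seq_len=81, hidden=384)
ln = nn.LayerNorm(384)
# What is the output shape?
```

Input: (1, 81, 384) -> Output: (1, 81, 384)

Answer: (1, 81, 384)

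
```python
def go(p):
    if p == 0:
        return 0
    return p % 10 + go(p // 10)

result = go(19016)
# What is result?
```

Sum of digits of 19016: 6 + 1 + 0 + 9 + 1 = 17

Answer: 17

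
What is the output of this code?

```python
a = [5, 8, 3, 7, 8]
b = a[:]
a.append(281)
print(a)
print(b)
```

Key concept: slice [:] creates copy.
Step by step:
`a = [5, 8, 3, 7, 8]` → a = [5, 8, 3, 7, 8]
`b = a[:]` → b = [5, 8, 3, 7, 8]
`a.append(281)` → a = [5, 8, 3, 7, 8, 281]
`print(a)` → prints [5, 8, 3, 7, 8, 281]
`print(b)` → prints [5, 8, 3, 7, 8]

Answer:
[5, 8, 3, 7, 8, 281]
[5, 8, 3, 7, 8]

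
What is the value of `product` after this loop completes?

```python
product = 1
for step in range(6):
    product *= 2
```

2^6 = 64
`product` takes the values: 1 → 2 → 4 → 8 → 16 → 32 → 64

Answer: 64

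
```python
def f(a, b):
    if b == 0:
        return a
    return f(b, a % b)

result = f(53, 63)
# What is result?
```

f(53, 63) -> f(63, 53) -> f(53, 10) -> f(10, 3) -> f(3, 1) -> f(1, 0) -> 1

Answer: 1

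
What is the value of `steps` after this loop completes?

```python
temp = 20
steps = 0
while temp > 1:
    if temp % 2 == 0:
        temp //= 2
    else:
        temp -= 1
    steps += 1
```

Steps to reduce 20 to 1
`steps` takes the values: 0 → 1 → 2 → 3 → 4 → 5

Answer: 5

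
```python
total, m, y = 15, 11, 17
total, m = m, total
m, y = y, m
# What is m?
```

Trace:
`total, m, y = 15, 11, 17` → total = 15; m = 11; y = 17
`total, m = m, total` → total = 11; m = 15
`m, y = y, m` → m = 17; y = 15
So m = 17

Answer: 17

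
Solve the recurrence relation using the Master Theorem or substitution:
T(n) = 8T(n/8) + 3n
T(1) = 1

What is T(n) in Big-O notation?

By Master Theorem: a=8, b=8, f(n)=3n. Since log_8(8) = 1 and f(n) = Θ(n^1), Case 2 applies. T(n) = O(n log n).

Answer: O(n log n)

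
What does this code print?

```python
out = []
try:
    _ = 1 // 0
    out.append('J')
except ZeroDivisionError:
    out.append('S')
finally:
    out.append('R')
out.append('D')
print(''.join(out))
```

Execution trace: 'S' (except ZeroDivisionError) → 'R' (finally) → 'D' (after the try/except). Output: SRD

Answer: SRD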